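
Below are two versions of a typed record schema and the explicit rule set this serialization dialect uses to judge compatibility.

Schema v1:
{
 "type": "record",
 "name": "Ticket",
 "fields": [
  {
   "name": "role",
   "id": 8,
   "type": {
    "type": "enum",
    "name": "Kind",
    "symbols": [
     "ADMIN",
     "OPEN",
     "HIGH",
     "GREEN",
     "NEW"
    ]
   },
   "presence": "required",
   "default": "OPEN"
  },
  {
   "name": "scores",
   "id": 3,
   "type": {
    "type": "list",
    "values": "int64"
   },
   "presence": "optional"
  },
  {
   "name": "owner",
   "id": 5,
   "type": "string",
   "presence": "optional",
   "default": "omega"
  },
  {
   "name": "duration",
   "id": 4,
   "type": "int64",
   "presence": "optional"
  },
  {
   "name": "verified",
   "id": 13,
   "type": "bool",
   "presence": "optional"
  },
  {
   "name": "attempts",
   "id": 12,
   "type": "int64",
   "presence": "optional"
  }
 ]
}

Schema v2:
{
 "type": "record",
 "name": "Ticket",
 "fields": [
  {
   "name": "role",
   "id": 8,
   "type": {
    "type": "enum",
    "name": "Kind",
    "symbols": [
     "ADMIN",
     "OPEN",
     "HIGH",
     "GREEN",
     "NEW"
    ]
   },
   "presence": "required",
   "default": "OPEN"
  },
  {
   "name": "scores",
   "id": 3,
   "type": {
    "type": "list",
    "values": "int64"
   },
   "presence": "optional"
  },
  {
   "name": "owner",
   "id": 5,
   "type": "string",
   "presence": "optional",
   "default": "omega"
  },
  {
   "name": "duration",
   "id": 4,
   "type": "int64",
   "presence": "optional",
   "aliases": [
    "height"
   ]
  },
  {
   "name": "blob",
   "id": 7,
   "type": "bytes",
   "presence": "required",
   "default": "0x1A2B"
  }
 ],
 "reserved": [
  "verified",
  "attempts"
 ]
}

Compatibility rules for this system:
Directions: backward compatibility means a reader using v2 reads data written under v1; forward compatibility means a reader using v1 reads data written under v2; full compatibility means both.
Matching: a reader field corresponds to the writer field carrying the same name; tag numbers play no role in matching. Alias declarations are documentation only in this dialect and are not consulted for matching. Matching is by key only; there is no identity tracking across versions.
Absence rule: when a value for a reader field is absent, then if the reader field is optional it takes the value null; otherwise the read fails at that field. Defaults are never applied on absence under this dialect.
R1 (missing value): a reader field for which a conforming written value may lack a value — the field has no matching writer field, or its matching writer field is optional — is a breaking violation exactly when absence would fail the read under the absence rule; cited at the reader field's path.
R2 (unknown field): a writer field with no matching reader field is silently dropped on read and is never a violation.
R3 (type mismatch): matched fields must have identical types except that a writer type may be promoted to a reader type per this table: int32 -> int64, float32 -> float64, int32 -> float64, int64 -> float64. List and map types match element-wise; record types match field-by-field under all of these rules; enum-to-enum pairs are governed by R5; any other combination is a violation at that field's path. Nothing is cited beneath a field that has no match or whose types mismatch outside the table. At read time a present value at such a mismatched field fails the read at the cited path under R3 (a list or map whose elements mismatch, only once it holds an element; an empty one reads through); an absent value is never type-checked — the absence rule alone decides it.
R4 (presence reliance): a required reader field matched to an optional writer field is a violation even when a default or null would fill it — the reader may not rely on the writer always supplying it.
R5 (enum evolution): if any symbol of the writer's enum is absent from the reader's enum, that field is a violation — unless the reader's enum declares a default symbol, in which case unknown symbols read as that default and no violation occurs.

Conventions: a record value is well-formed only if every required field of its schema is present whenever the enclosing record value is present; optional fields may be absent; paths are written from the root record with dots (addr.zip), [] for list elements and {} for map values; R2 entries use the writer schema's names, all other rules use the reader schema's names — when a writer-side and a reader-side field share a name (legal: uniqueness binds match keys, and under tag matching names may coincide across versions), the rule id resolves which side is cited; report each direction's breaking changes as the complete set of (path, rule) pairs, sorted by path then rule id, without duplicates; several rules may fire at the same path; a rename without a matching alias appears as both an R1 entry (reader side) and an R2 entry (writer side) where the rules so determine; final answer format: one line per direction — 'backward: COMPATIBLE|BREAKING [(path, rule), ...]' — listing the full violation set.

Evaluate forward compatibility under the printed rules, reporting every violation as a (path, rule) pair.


forward: COMPATIBLE []

in Ticket below, arrows point writer -> reader
forward analysis of Ticket with v1 as reader and v2 as writer:
  role <- role (Kind -> Kind, writer required)
  scores <- scores (list<int64> -> list<int64>, writer optional)
  owner <- owner (string -> string, writer optional)
  duration <- duration (int64 -> int64, writer optional)
  verified: no writer-side match
  attempts: no writer-side match
  blob (writer side), unknown to reader
  nothing fires on Ticket: forward is COMPATIBLE
diffs on Ticket not affecting the asked answer:
  removed field verified from record Ticket (its key "verified" joins the reserved list) -> inert for the asked Ticket verdict: nothing fires
  removed field attempts from record Ticket (its key "attempts" joins the reserved list) -> inert for the asked Ticket verdict: nothing fires
  added field blob to record Ticket: required bytes, tag 7, default 0x1A2B (in v2 it sits last) -> affects backward compatibility only, which is not asked


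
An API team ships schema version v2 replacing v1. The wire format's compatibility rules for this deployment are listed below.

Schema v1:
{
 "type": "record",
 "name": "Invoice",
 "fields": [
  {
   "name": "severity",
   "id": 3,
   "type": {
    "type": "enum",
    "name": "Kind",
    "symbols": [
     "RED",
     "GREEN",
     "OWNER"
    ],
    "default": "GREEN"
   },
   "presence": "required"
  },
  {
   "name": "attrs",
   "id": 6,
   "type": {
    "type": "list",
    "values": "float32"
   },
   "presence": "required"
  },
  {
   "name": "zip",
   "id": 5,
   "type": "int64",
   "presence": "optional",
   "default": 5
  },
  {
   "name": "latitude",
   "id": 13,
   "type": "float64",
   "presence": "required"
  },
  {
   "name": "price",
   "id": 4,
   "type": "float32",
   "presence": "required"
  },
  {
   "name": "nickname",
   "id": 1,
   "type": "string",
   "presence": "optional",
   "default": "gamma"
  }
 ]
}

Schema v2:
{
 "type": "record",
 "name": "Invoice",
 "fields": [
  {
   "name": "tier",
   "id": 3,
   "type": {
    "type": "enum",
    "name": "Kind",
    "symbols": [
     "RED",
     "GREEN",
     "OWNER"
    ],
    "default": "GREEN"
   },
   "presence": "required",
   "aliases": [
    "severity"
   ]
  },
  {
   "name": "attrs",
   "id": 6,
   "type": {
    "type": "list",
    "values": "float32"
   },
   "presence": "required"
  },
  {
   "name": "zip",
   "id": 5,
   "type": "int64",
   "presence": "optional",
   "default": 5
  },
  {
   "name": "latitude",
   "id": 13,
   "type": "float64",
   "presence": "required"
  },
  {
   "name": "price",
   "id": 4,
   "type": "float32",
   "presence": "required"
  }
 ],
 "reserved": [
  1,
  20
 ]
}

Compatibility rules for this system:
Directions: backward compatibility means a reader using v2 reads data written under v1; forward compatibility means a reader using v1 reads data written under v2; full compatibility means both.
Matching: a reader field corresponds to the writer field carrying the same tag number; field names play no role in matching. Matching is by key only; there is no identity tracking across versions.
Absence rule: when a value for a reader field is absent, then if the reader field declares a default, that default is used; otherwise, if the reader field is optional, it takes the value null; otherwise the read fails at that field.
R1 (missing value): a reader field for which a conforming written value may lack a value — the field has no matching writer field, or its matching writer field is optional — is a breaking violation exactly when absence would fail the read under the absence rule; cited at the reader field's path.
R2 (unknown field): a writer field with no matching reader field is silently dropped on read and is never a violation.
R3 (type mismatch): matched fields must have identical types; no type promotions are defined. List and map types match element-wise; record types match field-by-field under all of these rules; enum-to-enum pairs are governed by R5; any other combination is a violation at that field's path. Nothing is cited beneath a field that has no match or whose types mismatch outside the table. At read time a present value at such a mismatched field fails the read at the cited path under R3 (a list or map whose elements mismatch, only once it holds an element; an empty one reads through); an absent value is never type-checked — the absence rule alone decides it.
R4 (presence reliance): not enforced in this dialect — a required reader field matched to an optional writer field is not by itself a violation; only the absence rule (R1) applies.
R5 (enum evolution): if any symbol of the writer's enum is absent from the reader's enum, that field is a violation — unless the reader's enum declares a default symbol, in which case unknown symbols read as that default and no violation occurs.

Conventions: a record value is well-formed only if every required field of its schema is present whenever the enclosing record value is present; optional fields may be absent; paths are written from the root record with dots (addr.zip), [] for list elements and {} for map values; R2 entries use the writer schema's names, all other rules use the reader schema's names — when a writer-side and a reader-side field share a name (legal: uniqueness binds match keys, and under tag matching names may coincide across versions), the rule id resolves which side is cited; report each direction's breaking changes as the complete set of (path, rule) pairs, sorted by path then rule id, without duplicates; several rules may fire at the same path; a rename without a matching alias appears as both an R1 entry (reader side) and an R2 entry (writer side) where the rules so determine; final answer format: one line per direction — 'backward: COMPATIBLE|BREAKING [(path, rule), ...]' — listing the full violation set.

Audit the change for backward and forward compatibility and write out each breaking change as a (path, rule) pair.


backward: COMPATIBLE []; forward: COMPATIBLE []

the writer's type comes first in each Invoice pair
checking backward for Invoice: reader v2 against writer v1:
  tier: Kind -> Kind, writer required; from severity
  attrs: list<float32> -> list<float32>, writer required; from attrs
  zip: int64 -> int64, writer optional; from zip
  latitude: float64 -> float64, writer required; from latitude
  price: float32 -> float32, writer required; from price
  writer field nickname has no reader counterpart
  nothing fires on Invoice: backward is COMPATIBLE
checking forward for Invoice: reader v1 against writer v2:
  severity: Kind -> Kind, writer required; from tier
  attrs: list<float32> -> list<float32>, writer required; from attrs
  zip: int64 -> int64, writer optional; from zip
  latitude: float64 -> float64, writer required; from latitude
  price: float32 -> float32, writer required; from price
  no writer field matches reader nickname
  nothing fires on Invoice: forward is COMPATIBLE


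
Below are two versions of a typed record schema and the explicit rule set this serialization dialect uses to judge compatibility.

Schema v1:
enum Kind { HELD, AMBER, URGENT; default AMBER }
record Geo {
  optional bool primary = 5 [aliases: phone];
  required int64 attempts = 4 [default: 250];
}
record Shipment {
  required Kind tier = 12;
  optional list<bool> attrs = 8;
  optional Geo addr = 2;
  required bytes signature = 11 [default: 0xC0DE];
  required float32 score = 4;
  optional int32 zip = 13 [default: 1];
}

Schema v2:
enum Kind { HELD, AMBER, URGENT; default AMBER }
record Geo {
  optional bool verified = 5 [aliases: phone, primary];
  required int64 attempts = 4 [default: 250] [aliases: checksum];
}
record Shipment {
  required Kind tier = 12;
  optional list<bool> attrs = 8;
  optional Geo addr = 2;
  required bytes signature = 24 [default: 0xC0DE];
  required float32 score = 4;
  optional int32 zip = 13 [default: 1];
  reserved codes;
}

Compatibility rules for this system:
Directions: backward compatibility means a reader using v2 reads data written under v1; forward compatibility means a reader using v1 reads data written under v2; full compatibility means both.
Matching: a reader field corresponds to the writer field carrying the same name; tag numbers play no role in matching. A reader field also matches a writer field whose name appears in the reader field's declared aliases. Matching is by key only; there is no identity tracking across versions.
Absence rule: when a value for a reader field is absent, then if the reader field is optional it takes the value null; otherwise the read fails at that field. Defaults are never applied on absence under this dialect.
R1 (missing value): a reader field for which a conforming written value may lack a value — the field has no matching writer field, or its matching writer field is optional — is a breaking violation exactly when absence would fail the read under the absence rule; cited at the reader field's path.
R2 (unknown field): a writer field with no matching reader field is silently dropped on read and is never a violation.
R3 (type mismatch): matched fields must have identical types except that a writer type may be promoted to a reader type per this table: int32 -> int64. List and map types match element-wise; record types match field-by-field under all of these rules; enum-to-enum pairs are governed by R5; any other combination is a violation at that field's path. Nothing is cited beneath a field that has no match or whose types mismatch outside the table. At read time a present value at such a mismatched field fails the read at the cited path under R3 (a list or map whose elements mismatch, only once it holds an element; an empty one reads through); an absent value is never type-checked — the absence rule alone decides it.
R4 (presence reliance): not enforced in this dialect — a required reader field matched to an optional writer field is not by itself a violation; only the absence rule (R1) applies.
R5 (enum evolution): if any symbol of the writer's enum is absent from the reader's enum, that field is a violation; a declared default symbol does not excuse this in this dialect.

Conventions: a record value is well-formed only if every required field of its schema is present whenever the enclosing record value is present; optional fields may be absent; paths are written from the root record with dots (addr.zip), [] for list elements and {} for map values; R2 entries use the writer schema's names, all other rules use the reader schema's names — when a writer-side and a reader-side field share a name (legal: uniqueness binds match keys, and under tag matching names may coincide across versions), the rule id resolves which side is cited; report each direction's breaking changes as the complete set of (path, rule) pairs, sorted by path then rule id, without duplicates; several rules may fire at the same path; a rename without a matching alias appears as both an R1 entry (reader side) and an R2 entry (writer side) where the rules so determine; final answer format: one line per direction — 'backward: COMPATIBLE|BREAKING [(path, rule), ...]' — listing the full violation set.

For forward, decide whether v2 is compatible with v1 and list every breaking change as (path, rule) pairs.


the writer's type comes first in each Shipment pair
forward analysis of Shipment with v1 as reader and v2 as writer:
  writer required, Kind -> Kind: reader tier maps from writer tier
  writer optional, list<bool> -> list<bool>: reader attrs maps from writer attrs
  writer optional, Geo -> Geo: reader addr maps from writer addr
  writer required, bytes -> bytes: reader signature maps from writer signature
  writer required, float32 -> float32: reader score maps from writer score
  writer optional, int32 -> int32: reader zip maps from writer zip
  addr.primary has no writer counterpart
  writer required, int64 -> int64: reader addr.attempts maps from writer addr.attempts
  leftover writer field: addr.verified
  nothing fires on Shipment: forward is COMPATIBLE
the other Shipment changes do not affect what is asked:
  renamed field primary to verified in record Geo (alias primary declared on the renamed field) -> no rule fires on it in Shipment's dialect; the asked verdict holds
  field signature in record Shipment: tag 11 changed to 24 -> no rule fires on it in Shipment's dialect; the asked verdict holds

forward: COMPATIBLE []


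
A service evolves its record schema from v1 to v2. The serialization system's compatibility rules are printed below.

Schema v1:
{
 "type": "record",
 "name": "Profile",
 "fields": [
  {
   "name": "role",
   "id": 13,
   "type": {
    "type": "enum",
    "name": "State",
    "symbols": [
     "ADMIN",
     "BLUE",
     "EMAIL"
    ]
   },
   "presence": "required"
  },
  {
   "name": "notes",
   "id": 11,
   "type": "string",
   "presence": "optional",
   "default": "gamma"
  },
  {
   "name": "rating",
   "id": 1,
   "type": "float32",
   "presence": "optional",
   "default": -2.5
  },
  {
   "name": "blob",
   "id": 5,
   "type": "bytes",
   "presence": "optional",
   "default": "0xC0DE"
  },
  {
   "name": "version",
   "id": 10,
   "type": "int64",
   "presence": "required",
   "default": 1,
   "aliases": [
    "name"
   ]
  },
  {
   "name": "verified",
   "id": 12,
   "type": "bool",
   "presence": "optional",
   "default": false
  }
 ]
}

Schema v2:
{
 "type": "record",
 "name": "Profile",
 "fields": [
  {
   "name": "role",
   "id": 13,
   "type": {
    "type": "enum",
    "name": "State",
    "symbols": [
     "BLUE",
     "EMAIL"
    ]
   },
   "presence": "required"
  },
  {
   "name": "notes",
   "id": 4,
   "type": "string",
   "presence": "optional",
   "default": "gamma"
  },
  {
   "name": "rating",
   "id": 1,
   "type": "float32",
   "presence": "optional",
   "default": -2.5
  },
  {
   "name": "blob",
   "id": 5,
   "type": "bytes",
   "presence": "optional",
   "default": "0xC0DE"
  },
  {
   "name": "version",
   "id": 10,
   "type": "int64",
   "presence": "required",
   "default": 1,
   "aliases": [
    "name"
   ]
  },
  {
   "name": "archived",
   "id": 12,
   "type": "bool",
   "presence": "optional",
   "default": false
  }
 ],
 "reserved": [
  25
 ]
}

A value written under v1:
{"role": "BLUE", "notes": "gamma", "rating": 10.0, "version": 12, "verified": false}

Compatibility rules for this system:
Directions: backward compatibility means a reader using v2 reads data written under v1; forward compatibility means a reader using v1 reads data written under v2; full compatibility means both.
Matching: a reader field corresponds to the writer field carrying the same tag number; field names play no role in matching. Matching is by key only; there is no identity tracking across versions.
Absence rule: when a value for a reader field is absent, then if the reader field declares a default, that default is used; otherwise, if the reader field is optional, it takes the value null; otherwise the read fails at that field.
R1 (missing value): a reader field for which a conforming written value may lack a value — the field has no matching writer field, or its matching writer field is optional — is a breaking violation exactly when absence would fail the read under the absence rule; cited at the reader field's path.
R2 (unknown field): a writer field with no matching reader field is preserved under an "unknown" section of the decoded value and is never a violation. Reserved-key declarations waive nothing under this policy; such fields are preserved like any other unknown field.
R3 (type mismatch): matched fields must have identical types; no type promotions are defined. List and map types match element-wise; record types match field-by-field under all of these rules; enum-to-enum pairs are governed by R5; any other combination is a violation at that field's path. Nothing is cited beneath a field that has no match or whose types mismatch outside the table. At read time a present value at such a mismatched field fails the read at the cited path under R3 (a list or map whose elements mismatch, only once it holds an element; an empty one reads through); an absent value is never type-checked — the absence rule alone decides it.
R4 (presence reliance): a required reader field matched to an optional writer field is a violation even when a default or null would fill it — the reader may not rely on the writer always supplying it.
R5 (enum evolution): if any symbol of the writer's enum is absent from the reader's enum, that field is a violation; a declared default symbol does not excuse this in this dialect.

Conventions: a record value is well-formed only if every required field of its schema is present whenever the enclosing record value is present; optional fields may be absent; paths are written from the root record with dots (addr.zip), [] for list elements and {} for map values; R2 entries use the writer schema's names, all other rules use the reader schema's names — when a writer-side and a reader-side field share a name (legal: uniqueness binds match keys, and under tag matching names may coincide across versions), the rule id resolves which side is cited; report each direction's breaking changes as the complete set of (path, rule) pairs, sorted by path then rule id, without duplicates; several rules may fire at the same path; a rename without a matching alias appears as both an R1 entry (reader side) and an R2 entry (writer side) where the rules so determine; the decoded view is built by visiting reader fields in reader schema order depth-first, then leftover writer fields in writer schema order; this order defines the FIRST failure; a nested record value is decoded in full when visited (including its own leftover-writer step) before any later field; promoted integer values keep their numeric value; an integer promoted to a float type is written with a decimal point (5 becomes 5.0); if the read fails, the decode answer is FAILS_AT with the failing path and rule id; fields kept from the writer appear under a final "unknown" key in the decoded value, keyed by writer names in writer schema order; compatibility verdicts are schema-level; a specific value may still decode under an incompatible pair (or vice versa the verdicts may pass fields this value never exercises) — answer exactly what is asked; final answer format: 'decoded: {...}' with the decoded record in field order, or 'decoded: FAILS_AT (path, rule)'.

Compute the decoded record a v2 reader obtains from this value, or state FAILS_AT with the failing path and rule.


in Profile below, arrows point writer -> reader
decode (reader v2):
  role := "BLUE"
  notes := "gamma" (absent -> default)
  rating := 10.0
  blob := 0xC0DE (absent -> default)
  version := 12
  archived := false (from writer verified)
  writer notes: kept under "unknown"
  => decoded: {"role": "BLUE", "notes": "gamma", "rating": 10.0, "blob": 0xC0DE, "version": 12, "archived": false, "unknown": {"notes": "gamma"}}
the other Profile changes do not affect what is asked:
  enum State (field role in record Profile): symbol ADMIN removed -> a verdict-level change on Profile — the shown value reads the same

decoded: {"role": "BLUE", "notes": "gamma", "rating": 10.0, "blob": 0xC0DE, "version": 12, "archived": false, "unknown": {"notes": "gamma"}}


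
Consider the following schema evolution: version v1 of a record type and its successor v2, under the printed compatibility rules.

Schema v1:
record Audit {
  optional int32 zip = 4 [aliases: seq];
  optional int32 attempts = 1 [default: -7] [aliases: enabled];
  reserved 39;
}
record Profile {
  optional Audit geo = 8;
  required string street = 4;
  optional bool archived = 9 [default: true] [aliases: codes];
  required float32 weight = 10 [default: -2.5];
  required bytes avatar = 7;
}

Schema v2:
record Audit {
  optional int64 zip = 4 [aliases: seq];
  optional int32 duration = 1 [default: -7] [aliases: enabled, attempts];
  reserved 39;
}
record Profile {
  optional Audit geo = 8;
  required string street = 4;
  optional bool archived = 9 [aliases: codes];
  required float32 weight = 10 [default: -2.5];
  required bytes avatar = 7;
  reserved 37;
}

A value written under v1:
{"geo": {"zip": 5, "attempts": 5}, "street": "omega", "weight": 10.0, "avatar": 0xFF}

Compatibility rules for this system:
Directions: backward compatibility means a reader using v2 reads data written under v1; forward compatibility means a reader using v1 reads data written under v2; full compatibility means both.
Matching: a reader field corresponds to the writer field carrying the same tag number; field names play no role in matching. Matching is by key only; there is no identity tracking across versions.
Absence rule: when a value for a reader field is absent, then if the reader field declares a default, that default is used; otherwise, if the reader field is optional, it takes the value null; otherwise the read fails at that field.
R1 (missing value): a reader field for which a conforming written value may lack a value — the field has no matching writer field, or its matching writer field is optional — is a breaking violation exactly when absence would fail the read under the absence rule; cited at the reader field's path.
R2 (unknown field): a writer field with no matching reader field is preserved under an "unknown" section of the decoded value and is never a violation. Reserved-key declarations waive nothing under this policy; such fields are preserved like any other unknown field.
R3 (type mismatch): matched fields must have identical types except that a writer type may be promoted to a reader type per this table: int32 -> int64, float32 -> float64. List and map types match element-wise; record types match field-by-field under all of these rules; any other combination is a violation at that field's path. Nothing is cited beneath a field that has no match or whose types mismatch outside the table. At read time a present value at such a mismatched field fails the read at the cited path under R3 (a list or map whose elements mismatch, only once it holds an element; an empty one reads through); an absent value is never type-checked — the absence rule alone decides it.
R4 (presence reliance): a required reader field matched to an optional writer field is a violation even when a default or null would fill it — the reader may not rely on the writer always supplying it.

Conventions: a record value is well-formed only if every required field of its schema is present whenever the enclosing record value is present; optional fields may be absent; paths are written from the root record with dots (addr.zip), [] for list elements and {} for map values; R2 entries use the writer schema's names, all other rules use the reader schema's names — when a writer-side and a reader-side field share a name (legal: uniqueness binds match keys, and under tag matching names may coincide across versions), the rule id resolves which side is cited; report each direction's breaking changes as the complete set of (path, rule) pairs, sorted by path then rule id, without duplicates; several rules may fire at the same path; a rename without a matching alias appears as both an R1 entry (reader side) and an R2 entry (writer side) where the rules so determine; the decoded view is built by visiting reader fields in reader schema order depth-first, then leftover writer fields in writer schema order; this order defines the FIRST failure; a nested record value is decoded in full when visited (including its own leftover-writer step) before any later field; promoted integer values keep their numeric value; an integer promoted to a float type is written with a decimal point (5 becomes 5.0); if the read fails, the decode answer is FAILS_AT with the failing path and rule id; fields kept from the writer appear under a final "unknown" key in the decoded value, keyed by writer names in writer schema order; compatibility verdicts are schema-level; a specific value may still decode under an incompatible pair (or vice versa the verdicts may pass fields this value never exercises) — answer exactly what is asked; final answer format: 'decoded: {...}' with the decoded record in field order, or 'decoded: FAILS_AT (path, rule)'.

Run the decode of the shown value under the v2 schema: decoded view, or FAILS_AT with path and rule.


decoded: {"geo": {"zip": 5, "duration": 5}, "street": "omega", "archived": null, "weight": 10.0, "avatar": 0xFF}

arrows below run writer -> reader for Profile
decoding the Profile value with the v2 reader:
  geo.zip := 5 (int32 -> int64)
  geo.duration := 5 (from writer attempts)
  street := "omega"
  archived := null (absent, optional -> null)
  weight := 10.0
  avatar := 0xFF
  => decoded: {"geo": {"zip": 5, "duration": 5}, "street": "omega", "archived": null, "weight": 10.0, "avatar": 0xFF}
the other Profile changes do not affect what is asked:
  field zip in record Audit: type int32 changed to int64 -> schema-level compatibility only; this Profile value's decode is unchanged


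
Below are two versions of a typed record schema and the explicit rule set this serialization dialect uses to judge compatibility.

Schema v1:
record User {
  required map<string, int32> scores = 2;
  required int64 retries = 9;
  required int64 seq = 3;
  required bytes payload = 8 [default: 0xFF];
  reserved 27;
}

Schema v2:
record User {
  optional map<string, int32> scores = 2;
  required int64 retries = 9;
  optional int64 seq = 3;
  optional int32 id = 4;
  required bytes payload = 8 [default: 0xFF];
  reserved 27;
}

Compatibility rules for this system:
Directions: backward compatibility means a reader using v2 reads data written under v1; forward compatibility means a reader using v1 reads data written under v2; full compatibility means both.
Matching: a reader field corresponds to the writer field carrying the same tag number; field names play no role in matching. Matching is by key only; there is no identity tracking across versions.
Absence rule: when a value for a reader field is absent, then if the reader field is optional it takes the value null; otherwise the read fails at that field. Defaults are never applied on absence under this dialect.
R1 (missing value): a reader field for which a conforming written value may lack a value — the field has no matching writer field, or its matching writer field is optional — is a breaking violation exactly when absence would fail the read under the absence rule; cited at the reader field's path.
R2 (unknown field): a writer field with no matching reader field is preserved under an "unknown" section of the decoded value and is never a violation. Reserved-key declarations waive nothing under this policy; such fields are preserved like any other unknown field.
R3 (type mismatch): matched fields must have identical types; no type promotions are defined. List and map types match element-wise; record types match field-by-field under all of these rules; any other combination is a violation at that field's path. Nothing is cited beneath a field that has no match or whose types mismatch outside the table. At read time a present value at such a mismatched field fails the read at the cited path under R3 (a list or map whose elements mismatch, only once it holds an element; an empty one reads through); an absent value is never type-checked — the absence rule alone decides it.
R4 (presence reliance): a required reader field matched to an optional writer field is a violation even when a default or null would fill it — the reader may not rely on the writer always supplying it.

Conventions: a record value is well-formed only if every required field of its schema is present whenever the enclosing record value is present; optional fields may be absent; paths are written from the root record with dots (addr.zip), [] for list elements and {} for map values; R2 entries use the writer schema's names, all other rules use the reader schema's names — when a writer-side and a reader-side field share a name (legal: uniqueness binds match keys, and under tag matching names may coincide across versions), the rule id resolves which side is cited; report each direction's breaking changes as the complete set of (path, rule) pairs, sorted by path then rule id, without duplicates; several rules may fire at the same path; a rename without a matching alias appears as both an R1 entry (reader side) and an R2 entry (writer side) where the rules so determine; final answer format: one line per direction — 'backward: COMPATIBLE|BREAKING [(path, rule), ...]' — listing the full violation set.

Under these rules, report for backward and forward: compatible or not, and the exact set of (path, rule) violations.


the writer's type comes first in each User pair
checking backward for User: reader v2 against writer v1:
  scores: map<string, int32> -> map<string, int32>, writer required; from scores
  retries: int64 -> int64, writer required; from retries
  seq: int64 -> int64, writer required; from seq
  id has no writer counterpart
  payload: bytes -> bytes, writer required; from payload
  => backward: COMPATIBLE
checking forward for User: reader v1 against writer v2:
  scores: map<string, int32> -> map<string, int32>, writer optional; from scores
  retries: int64 -> int64, writer required; from retries
  seq: int64 -> int64, writer optional; from seq
  payload: bytes -> bytes, writer required; from payload
  writer id: unknown to reader
  rule R1 violated at scores
  rule R4 violated at scores
  rule R1 violated at seq
  rule R4 violated at seq
  forward on User therefore BREAKING (4)

backward: COMPATIBLE []; forward: BREAKING [(scores, R1), (scores, R4), (seq, R1), (seq, R4)]


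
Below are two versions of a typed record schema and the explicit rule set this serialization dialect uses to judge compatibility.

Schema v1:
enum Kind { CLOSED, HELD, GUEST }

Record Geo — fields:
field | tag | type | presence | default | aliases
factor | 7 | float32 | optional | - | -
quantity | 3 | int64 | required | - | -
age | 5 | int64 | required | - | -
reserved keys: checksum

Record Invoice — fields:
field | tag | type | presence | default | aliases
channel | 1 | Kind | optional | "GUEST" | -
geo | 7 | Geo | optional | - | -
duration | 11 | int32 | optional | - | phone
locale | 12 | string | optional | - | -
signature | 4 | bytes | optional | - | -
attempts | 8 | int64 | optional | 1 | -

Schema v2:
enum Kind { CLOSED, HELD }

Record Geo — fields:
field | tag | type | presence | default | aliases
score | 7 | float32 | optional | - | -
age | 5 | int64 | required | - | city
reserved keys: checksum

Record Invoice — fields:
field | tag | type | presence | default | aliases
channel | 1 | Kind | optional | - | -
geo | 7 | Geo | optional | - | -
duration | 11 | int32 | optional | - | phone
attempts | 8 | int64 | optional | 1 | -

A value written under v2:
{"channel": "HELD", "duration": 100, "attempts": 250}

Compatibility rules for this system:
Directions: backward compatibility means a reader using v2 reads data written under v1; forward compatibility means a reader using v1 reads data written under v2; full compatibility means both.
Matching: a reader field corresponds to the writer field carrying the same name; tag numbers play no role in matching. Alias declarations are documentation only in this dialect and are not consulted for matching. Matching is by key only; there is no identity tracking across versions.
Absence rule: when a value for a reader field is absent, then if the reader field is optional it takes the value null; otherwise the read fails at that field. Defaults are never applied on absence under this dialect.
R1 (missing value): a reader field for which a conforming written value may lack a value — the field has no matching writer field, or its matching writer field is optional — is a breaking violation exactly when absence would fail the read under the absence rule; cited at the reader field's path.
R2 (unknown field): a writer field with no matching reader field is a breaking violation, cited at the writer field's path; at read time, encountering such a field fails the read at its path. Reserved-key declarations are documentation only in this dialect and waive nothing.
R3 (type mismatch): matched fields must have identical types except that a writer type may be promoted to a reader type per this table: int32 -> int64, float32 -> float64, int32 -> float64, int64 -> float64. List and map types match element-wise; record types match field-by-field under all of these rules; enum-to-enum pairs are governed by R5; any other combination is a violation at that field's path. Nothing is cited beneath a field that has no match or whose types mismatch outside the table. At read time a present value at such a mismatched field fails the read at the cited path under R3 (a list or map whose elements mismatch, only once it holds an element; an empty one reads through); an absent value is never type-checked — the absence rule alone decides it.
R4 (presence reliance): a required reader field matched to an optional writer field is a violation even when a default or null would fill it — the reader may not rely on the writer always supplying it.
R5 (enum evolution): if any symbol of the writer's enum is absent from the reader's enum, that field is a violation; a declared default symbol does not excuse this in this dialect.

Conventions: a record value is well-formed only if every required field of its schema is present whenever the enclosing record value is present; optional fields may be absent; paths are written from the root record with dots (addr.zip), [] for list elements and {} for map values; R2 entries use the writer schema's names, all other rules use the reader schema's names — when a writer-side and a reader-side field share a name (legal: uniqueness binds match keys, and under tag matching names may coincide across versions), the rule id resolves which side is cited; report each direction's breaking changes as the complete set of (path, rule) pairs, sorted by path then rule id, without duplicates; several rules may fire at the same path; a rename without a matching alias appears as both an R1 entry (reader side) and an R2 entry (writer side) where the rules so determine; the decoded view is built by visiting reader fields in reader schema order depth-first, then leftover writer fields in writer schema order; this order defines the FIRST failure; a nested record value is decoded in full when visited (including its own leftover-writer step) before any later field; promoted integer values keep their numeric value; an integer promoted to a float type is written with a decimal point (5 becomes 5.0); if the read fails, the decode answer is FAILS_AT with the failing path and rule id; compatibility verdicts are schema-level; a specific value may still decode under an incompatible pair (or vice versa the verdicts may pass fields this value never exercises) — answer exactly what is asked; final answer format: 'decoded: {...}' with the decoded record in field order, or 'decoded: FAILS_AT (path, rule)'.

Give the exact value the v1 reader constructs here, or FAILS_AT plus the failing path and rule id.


decoded: {"channel": "HELD", "geo": null, "duration": 100, "locale": null, "signature": null, "attempts": 250}

each type pair in Invoice: writer, then reader
decoding the Invoice value with the v1 reader:
  channel := "HELD"
  geo := null (missing; optional => null)
  duration := 100
  locale := null (missing; optional => null)
  signature := null (missing; optional => null)
  attempts := 250
  => decoded: {"channel": "HELD", "geo": null, "duration": 100, "locale": null, "signature": null, "attempts": 250}
the rest of the Invoice diff is inert for this question:
  enum Kind (field channel in record Invoice): symbol GUEST removed (the field default referencing it is cleared) -> affects the rule determinations only; this particular Invoice value decodes identically
  removed field quantity from record Geo -> affects the rule determinations only; this particular Invoice value decodes identically
  renamed field factor to score in record Geo -> affects the rule determinations only; this particular Invoice value decodes identically
  removed field locale from record Invoice -> affects the rule determinations only; this particular Invoice value decodes identically
  removed field signature from record Invoice -> affects the rule determinations only; this particular Invoice value decodes identically
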